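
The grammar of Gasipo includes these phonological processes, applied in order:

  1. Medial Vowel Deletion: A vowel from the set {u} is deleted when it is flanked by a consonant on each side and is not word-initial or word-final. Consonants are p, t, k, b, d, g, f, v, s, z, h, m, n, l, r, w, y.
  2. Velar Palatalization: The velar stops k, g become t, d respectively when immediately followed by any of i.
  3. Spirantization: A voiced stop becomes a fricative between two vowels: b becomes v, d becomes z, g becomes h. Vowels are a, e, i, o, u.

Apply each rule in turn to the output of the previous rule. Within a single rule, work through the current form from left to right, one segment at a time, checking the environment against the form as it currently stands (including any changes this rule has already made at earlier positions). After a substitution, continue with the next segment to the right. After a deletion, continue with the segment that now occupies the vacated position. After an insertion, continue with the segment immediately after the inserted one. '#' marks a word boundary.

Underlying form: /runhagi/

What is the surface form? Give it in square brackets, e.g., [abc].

[rnhazi]

1 Medial Vowel Deletion: [runhagi] → [rnhagi]
2 Velar Palatalization: [rnhagi] → [rnhadi]
3 Spirantization: [rnhadi] → [rnhazi]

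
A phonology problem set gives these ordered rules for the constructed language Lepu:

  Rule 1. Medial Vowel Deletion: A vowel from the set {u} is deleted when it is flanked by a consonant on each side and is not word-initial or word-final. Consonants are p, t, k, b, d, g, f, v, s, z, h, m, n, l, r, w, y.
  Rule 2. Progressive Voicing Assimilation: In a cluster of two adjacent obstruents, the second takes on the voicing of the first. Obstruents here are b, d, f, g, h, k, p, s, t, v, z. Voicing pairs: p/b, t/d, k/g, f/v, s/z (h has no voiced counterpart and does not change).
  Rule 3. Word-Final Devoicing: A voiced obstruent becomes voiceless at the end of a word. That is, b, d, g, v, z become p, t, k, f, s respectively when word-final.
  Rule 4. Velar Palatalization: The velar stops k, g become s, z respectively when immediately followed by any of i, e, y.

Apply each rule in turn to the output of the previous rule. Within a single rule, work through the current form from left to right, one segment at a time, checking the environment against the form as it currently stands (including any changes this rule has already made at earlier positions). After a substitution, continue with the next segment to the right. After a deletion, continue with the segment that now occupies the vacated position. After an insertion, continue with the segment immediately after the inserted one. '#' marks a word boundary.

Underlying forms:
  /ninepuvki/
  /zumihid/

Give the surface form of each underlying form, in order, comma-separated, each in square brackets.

/ninepuvki/:
  Rule 1 Medial Vowel Deletion: [ninepuvki] → [ninepvki]
  Rule 2 Progressive Voicing Assimilation: [ninepvki] → [ninepfki]
  Rule 3 Word-Final Devoicing: no change — [ninepfki]
  Rule 4 Velar Palatalization: [ninepfki] → [ninepfsi]
/zumihid/:
  Rule 1 Medial Vowel Deletion: [zumihid] → [zmihid]
  Rule 2 Progressive Voicing Assimilation: no change — [zmihid]
  Rule 3 Word-Final Devoicing: [zmihid] → [zmihit]
  Rule 4 Velar Palatalization: no change — [zmihit]

[ninepfsi], [zmihit]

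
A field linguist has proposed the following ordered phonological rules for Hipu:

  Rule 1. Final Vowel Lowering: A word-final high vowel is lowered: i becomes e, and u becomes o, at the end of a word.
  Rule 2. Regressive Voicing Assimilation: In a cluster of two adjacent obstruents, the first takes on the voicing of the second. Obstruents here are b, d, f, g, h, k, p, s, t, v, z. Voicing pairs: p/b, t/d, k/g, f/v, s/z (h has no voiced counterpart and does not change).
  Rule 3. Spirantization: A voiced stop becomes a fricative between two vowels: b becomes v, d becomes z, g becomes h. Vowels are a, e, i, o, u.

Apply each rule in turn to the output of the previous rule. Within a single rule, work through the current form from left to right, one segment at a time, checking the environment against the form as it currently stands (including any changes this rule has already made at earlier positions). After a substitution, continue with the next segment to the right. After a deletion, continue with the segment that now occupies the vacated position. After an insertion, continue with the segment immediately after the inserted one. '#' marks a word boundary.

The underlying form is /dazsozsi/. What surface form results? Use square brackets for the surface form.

Rule 1 Final Vowel Lowering: [dazsozsi] → [dazsozse]
Rule 2 Regressive Voicing Assimilation: [dazsozse] → [dassosse]
Rule 3 Spirantization: no change — [dassosse]

[dassosse]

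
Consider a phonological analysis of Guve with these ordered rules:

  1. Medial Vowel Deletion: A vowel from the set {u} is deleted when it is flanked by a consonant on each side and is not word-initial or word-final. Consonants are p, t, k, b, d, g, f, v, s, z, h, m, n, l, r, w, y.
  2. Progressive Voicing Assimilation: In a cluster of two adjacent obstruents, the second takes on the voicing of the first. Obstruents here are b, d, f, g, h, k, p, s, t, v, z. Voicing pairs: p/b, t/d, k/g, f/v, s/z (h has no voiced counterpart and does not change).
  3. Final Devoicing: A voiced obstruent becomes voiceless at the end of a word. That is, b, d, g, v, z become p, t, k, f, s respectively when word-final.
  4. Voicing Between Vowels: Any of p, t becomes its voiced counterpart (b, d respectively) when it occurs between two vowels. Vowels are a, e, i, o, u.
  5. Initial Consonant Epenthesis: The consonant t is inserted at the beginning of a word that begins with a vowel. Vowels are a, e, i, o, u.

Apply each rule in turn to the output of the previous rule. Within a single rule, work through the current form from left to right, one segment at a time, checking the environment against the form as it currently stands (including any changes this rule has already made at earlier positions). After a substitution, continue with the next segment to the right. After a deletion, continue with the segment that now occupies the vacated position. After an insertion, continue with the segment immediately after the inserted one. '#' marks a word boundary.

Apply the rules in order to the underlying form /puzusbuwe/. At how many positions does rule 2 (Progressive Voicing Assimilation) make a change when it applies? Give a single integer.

2

1 Medial Vowel Deletion: [puzusbuwe] → [pzsbwe]
2 Progressive Voicing Assimilation: [pzsbwe] → [psspwe]
3 Final Devoicing: no change — [psspwe]
4 Voicing Between Vowels: no change — [psspwe]
5 Initial Consonant Epenthesis: no change — [psspwe]
Rule 2 changed 2 position(s).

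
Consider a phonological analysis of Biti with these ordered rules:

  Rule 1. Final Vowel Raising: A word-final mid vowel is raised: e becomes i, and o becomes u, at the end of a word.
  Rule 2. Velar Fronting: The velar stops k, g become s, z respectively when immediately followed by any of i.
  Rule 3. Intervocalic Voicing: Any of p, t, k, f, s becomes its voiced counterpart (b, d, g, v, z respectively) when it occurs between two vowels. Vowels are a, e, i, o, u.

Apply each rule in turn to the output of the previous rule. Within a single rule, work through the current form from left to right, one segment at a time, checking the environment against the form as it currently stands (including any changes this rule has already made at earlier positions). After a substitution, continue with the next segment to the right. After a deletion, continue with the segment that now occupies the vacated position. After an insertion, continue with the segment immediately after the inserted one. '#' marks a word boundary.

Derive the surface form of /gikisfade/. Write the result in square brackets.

Rule 1 Final Vowel Raising: [gikisfade] → [gikisfadi]
Rule 2 Velar Fronting: [gikisfadi] → [zisisfadi]
Rule 3 Intervocalic Voicing: [zisisfadi] → [zizisfadi]

[zizisfadi]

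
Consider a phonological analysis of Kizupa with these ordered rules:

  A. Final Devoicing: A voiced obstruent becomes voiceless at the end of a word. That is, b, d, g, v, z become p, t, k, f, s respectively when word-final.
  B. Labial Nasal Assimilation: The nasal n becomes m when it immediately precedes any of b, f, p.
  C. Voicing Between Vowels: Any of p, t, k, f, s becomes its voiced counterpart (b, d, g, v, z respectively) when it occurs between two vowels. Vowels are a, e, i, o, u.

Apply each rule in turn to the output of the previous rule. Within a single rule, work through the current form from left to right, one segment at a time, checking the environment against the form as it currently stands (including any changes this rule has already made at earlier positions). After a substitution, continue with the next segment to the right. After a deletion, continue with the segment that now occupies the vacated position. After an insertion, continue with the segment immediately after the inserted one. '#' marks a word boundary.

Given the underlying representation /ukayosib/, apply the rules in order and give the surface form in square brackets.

A Final Devoicing: [ukayosib] → [ukayosip]
B Labial Nasal Assimilation: no change — [ukayosip]
C Voicing Between Vowels: [ukayosip] → [ugayozip]

[ugayozip]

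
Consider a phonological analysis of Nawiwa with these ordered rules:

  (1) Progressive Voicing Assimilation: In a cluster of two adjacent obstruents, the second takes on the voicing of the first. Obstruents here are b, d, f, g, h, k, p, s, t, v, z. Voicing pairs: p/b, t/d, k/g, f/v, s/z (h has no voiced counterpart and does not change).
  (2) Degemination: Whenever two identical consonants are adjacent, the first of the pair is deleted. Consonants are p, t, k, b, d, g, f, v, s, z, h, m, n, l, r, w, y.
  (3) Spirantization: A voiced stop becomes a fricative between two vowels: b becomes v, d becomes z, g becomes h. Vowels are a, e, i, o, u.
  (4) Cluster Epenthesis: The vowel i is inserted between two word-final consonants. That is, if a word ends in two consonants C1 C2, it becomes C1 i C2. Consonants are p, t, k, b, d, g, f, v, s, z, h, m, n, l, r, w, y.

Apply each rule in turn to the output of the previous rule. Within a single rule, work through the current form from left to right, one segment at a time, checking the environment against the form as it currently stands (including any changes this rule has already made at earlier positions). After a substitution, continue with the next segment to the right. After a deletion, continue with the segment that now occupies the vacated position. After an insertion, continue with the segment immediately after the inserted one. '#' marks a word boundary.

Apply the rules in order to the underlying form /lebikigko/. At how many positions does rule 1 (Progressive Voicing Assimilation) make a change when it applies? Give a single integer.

1

(1) Progressive Voicing Assimilation: [lebikigko] → [lebikiggo]
(2) Degemination: [lebikiggo] → [lebikigo]
(3) Spirantization: [lebikigo] → [levikiho]
(4) Cluster Epenthesis: no change — [levikiho]
Rule 1 changed 1 position(s).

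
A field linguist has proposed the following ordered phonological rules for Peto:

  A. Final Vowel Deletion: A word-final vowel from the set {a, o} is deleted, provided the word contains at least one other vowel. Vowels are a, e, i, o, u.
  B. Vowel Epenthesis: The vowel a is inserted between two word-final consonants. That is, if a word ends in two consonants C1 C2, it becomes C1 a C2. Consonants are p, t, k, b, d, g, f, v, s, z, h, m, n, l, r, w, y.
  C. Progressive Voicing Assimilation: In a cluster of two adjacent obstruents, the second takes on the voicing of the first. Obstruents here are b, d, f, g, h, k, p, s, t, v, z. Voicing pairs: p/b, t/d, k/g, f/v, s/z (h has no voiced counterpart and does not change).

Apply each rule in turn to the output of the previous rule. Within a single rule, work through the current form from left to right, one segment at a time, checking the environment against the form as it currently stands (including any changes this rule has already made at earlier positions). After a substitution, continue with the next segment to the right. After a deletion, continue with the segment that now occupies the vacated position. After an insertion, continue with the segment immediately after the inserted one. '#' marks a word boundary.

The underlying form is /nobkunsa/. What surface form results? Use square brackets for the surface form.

A Final Vowel Deletion: [nobkunsa] → [nobkuns]
B Vowel Epenthesis: [nobkuns] → [nobkunas]
C Progressive Voicing Assimilation: [nobkunas] → [nobgunas]

[nobgunas]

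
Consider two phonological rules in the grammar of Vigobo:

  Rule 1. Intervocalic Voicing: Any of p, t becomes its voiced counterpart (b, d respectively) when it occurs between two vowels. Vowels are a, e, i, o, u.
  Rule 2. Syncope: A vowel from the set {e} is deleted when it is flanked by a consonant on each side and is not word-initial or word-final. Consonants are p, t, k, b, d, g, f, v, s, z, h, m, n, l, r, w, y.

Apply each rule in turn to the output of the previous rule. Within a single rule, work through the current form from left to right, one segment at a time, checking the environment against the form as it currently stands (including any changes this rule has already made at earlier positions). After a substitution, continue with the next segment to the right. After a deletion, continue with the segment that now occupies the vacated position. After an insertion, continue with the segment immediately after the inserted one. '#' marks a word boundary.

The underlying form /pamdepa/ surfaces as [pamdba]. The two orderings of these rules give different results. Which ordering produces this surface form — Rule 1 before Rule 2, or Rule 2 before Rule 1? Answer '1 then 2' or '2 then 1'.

Order 1 then 2:
  1 Intervocalic Voicing: [pamdepa] → [pamdeba]
  2 Syncope: [pamdeba] → [pamdba]
  result: [pamdba]
Order 2 then 1:
  2 Syncope: [pamdepa] → [pamdpa]
  1 Intervocalic Voicing: no change — [pamdpa]
  result: [pamdpa]

1 then 2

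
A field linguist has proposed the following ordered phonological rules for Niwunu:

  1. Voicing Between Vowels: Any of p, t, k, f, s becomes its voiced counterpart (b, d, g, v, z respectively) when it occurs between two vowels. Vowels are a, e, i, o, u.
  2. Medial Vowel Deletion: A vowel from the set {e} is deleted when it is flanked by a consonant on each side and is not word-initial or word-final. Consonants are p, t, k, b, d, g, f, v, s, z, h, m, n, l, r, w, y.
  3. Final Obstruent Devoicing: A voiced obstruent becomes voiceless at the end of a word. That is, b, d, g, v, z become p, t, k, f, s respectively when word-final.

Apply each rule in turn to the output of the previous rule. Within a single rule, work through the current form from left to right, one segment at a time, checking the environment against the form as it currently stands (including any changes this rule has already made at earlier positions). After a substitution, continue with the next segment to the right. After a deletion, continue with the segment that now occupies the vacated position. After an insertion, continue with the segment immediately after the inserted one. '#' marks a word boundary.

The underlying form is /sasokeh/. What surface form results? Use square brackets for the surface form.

1 Voicing Between Vowels: [sasokeh] → [sazogeh]
2 Medial Vowel Deletion: [sazogeh] → [sazogh]
3 Final Obstruent Devoicing: no change — [sazogh]

[sazogh]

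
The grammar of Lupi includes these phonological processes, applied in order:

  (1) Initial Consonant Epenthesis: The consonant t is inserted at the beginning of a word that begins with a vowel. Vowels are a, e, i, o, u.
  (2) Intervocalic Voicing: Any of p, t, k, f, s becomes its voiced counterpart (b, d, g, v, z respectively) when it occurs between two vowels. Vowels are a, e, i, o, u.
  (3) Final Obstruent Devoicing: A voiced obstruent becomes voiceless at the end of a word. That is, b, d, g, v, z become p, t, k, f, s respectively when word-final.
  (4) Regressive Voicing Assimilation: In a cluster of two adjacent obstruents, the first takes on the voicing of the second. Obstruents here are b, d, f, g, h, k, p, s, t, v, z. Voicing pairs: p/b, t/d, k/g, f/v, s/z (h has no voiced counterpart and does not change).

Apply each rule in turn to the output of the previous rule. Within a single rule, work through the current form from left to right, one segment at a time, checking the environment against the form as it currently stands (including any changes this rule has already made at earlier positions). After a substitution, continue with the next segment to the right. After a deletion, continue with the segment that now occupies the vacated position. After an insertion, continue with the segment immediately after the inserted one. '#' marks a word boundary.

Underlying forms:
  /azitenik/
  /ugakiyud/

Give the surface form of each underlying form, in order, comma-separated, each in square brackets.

[tazidenik], [tugagiyut]

/azitenik/:
  (1) Initial Consonant Epenthesis: [azitenik] → [tazitenik]
  (2) Intervocalic Voicing: [tazitenik] → [tazidenik]
  (3) Final Obstruent Devoicing: no change — [tazidenik]
  (4) Regressive Voicing Assimilation: no change — [tazidenik]
/ugakiyud/:
  (1) Initial Consonant Epenthesis: [ugakiyud] → [tugakiyud]
  (2) Intervocalic Voicing: [tugakiyud] → [tugagiyud]
  (3) Final Obstruent Devoicing: [tugagiyud] → [tugagiyut]
  (4) Regressive Voicing Assimilation: no change — [tugagiyut]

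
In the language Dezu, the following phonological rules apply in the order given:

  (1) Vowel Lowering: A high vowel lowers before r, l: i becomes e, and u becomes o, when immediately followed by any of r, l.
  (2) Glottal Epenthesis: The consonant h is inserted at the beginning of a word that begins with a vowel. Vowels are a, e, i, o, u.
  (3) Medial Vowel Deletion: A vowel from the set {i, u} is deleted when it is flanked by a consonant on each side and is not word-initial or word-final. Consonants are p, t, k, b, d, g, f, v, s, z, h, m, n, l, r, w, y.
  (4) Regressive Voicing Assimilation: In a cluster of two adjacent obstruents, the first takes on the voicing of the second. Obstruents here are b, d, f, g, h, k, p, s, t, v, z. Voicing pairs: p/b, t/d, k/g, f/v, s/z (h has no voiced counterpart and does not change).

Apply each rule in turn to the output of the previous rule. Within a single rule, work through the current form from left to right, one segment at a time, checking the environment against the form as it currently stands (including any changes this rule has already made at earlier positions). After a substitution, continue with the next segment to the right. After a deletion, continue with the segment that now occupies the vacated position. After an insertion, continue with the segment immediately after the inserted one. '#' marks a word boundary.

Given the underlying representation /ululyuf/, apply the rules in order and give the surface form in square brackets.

(1) Vowel Lowering: [ululyuf] → [ololyuf]
(2) Glottal Epenthesis: [ololyuf] → [hololyuf]
(3) Medial Vowel Deletion: [hololyuf] → [hololyf]
(4) Regressive Voicing Assimilation: no change — [hololyf]

[hololyf]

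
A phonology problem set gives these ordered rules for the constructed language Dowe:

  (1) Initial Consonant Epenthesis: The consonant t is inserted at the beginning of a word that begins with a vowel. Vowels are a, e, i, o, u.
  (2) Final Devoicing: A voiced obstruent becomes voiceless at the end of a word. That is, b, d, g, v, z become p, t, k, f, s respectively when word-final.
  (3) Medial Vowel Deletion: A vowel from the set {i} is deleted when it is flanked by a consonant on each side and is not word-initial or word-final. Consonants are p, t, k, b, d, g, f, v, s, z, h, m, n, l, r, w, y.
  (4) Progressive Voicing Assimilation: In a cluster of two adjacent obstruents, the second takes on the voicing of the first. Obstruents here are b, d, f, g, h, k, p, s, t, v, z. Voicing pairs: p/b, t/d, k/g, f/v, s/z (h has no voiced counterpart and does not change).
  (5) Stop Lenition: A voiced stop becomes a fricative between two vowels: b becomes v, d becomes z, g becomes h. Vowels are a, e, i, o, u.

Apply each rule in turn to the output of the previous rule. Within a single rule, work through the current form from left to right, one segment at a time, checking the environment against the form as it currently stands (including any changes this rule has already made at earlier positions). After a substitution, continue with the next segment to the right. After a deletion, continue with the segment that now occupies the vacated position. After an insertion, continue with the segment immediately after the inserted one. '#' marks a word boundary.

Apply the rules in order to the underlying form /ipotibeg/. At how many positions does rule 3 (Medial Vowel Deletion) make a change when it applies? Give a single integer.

(1) Initial Consonant Epenthesis: [ipotibeg] → [tipotibeg]
(2) Final Devoicing: [tipotibeg] → [tipotibek]
(3) Medial Vowel Deletion: [tipotibek] → [tpotbek]
(4) Progressive Voicing Assimilation: [tpotbek] → [tpotpek]
(5) Stop Lenition: no change — [tpotpek]
Rule 3 changed 2 position(s).

2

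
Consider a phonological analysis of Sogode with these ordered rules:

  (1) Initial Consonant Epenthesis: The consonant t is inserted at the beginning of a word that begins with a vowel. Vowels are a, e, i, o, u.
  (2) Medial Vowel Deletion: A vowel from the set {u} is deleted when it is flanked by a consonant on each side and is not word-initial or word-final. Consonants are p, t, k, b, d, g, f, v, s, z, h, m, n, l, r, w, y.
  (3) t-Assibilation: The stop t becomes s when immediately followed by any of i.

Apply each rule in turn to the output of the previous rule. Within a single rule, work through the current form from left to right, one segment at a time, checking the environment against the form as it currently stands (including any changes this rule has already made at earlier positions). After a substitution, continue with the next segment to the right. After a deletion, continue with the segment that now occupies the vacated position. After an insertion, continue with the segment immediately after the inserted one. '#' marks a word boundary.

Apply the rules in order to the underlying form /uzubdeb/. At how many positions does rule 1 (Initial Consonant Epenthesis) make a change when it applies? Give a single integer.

(1) Initial Consonant Epenthesis: [uzubdeb] → [tuzubdeb]
(2) Medial Vowel Deletion: [tuzubdeb] → [tzbdeb]
(3) t-Assibilation: no change — [tzbdeb]
Rule 1 changed 1 position(s).

1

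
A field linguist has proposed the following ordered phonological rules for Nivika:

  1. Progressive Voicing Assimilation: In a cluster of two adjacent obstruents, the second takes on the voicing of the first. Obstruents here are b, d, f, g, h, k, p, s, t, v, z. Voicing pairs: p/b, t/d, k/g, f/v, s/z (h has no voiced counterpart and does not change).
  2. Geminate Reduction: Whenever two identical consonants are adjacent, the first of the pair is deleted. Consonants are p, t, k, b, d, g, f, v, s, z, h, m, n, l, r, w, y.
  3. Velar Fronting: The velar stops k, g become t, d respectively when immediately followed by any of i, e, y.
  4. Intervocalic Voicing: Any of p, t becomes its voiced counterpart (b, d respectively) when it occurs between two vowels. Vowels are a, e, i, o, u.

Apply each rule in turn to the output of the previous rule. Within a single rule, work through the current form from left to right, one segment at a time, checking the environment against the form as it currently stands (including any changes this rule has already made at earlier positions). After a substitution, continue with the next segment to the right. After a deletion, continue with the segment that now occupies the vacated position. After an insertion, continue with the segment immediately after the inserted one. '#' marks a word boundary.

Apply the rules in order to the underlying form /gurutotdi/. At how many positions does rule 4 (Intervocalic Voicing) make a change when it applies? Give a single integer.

2

1 Progressive Voicing Assimilation: [gurutotdi] → [gurutotti]
2 Geminate Reduction: [gurutotti] → [gurutoti]
3 Velar Fronting: no change — [gurutoti]
4 Intervocalic Voicing: [gurutoti] → [gurudodi]
Rule 4 changed 2 position(s).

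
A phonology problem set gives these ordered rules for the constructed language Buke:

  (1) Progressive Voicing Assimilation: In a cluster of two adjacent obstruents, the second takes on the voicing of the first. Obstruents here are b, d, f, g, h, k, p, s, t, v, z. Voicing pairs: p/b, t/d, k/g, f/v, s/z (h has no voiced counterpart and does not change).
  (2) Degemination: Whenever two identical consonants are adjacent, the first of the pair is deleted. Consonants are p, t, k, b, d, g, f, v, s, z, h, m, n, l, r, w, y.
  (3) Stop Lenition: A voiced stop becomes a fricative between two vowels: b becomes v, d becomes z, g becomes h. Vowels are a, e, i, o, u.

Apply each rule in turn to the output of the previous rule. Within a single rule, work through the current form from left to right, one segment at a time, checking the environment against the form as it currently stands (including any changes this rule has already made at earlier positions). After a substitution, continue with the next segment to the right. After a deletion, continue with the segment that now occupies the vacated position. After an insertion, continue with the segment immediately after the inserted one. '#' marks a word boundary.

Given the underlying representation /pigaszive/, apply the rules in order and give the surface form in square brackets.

(1) Progressive Voicing Assimilation: [pigaszive] → [pigassive]
(2) Degemination: [pigassive] → [pigasive]
(3) Stop Lenition: [pigasive] → [pihasive]

[pihasive]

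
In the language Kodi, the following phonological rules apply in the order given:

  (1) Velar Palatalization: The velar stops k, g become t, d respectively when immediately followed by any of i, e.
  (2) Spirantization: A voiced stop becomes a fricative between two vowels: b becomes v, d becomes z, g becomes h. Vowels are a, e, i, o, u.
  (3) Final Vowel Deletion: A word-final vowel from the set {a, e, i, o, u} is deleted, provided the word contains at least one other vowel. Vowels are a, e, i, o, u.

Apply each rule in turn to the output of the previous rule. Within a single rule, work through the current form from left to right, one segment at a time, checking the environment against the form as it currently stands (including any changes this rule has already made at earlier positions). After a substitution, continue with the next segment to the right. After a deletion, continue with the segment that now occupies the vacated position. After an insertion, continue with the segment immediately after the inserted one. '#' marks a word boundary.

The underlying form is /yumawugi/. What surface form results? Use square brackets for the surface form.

(1) Velar Palatalization: [yumawugi] → [yumawudi]
(2) Spirantization: [yumawudi] → [yumawuzi]
(3) Final Vowel Deletion: [yumawuzi] → [yumawuz]

[yumawuz]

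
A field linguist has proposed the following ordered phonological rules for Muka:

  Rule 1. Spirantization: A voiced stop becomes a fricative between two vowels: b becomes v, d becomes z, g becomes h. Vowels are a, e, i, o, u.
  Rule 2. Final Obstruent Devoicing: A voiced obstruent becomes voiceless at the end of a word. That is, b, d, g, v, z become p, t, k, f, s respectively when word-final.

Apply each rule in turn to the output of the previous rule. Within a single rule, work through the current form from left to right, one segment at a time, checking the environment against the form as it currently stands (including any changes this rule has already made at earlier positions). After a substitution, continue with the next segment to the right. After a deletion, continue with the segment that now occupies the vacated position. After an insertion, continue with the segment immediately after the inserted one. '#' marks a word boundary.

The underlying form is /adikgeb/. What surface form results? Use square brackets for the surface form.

[azikgep]

Rule 1 Spirantization: [adikgeb] → [azikgeb]
Rule 2 Final Obstruent Devoicing: [azikgeb] → [azikgep]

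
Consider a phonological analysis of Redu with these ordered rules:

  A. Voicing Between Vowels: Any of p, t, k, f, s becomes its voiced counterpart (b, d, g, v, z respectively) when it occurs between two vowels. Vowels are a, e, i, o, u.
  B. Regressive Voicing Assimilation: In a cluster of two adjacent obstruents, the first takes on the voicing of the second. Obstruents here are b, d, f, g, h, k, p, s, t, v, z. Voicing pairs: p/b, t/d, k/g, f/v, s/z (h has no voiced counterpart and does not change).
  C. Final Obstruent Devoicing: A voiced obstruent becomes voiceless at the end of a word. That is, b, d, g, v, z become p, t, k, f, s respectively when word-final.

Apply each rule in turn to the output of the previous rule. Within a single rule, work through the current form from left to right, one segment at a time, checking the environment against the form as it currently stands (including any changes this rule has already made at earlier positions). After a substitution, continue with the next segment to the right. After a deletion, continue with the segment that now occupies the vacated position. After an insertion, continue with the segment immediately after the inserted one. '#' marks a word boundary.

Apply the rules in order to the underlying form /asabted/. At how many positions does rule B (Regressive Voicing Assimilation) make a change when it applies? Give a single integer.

A Voicing Between Vowels: [asabted] → [azabted]
B Regressive Voicing Assimilation: [azabted] → [azapted]
C Final Obstruent Devoicing: [azapted] → [azaptet]
Rule B changed 1 position(s).

1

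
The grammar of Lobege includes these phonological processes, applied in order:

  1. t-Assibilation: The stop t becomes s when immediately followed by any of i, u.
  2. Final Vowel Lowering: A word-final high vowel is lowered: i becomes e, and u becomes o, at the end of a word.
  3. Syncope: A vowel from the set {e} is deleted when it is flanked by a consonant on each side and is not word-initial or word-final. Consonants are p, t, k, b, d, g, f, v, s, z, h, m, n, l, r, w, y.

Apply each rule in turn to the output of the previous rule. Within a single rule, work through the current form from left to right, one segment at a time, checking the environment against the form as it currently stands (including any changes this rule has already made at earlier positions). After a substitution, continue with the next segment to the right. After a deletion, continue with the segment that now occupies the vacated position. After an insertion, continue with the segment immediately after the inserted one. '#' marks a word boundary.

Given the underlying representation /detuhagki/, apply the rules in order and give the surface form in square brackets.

1 t-Assibilation: [detuhagki] → [desuhagki]
2 Final Vowel Lowering: [desuhagki] → [desuhagke]
3 Syncope: [desuhagke] → [dsuhagke]

[dsuhagke]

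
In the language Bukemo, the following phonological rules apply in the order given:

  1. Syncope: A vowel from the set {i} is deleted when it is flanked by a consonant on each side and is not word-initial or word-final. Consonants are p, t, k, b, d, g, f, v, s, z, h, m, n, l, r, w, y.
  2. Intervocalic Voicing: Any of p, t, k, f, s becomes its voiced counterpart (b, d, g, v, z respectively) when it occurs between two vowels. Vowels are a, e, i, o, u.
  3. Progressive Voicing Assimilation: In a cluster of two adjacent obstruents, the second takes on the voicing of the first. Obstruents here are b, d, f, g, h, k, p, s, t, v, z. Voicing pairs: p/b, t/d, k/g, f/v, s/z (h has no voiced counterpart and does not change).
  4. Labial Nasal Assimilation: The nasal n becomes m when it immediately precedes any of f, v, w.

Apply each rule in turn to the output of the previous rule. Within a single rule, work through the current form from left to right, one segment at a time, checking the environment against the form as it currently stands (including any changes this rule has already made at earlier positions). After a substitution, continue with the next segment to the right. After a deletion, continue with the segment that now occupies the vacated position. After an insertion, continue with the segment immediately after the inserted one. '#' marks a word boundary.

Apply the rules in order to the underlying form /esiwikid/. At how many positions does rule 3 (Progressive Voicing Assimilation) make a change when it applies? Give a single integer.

1 Syncope: [esiwikid] → [eswkd]
2 Intervocalic Voicing: no change — [eswkd]
3 Progressive Voicing Assimilation: [eswkd] → [eswkt]
4 Labial Nasal Assimilation: no change — [eswkt]
Rule 3 changed 1 position(s).

1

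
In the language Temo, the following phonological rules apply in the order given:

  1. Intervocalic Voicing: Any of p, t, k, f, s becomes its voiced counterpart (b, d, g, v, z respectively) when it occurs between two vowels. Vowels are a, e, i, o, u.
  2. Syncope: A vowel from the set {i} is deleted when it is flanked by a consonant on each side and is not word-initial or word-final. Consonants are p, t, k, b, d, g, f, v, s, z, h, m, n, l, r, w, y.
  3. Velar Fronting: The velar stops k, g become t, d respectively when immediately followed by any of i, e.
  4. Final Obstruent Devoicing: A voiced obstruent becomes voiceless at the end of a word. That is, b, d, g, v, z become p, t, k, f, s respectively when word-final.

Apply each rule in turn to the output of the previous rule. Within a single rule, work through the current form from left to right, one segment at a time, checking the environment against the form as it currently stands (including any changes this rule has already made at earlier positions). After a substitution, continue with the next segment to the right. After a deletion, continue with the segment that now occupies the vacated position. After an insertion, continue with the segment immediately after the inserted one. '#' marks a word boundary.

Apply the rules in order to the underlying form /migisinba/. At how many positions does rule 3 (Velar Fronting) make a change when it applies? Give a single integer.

1 Intervocalic Voicing: [migisinba] → [migizinba]
2 Syncope: [migizinba] → [mgznba]
3 Velar Fronting: no change — [mgznba]
4 Final Obstruent Devoicing: no change — [mgznba]
Rule 3 changed 0 position(s).

0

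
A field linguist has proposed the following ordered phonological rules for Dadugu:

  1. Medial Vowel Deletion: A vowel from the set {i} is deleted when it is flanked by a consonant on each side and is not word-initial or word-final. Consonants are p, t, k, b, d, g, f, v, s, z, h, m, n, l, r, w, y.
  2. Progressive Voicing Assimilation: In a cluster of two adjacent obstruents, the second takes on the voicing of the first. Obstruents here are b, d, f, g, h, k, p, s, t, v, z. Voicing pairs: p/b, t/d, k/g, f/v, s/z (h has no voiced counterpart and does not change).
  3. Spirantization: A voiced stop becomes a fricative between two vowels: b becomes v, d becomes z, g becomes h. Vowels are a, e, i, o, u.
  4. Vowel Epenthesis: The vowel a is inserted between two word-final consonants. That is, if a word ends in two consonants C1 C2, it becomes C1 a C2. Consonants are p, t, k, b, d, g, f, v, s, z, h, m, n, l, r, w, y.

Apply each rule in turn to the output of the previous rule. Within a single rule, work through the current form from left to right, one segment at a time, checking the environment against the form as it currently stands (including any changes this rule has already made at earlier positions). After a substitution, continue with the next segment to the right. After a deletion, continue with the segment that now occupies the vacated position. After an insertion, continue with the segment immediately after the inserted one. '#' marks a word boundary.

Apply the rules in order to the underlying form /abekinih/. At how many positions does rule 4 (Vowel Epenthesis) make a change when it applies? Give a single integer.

1

1 Medial Vowel Deletion: [abekinih] → [abeknh]
2 Progressive Voicing Assimilation: no change — [abeknh]
3 Spirantization: [abeknh] → [aveknh]
4 Vowel Epenthesis: [aveknh] → [aveknah]
Rule 4 changed 1 position(s).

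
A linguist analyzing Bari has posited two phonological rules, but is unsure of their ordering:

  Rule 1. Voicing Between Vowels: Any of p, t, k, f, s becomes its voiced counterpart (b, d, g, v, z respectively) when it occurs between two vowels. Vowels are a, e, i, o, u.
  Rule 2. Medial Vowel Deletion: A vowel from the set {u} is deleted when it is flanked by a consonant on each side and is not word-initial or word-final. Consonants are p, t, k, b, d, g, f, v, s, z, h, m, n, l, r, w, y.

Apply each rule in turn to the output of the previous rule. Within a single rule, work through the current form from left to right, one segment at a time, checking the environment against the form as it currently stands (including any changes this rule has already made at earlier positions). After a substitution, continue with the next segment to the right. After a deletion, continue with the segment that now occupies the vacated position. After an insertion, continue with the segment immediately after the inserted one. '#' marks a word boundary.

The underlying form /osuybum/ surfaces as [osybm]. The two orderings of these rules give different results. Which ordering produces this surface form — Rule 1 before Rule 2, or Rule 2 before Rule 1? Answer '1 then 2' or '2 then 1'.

Order 1 then 2:
  1 Voicing Between Vowels: [osuybum] → [ozuybum]
  2 Medial Vowel Deletion: [ozuybum] → [ozybm]
  result: [ozybm]
Order 2 then 1:
  2 Medial Vowel Deletion: [osuybum] → [osybm]
  1 Voicing Between Vowels: no change — [osybm]
  result: [osybm]

2 then 1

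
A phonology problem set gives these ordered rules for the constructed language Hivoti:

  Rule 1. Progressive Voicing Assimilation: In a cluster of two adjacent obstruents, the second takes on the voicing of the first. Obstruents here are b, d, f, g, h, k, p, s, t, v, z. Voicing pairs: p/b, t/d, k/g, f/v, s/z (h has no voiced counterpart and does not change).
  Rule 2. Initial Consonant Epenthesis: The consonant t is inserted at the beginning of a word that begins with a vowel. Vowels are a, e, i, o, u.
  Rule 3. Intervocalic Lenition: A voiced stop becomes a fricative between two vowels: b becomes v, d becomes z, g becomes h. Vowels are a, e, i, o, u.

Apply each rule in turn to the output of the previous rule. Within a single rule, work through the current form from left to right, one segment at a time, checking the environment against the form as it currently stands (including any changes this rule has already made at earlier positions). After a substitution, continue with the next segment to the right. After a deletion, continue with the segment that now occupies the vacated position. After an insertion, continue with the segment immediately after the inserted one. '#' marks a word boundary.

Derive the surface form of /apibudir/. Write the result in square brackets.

Rule 1 Progressive Voicing Assimilation: no change — [apibudir]
Rule 2 Initial Consonant Epenthesis: [apibudir] → [tapibudir]
Rule 3 Intervocalic Lenition: [tapibudir] → [tapivuzir]

[tapivuzir]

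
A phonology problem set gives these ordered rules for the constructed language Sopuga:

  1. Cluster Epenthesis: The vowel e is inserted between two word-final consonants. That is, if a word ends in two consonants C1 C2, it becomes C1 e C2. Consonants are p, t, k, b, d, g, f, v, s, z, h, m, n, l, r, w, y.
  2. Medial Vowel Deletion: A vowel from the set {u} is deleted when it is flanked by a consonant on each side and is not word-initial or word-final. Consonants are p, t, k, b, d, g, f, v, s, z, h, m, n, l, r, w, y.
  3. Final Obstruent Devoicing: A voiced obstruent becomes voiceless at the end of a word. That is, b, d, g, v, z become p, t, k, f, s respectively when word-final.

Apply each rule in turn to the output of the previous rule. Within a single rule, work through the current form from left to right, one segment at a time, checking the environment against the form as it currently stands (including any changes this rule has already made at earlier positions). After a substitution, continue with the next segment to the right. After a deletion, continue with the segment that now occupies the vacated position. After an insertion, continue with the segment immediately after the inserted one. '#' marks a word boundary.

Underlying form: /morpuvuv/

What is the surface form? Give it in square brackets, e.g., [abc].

1 Cluster Epenthesis: no change — [morpuvuv]
2 Medial Vowel Deletion: [morpuvuv] → [morpvv]
3 Final Obstruent Devoicing: [morpvv] → [morpvf]

[morpvf]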